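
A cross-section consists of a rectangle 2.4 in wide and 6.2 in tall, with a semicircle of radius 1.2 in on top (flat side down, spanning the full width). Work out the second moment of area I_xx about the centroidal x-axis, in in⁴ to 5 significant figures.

I_xx ≈ 73.471 in⁴

Split into non-overlapping primitives; take the origin at the lower-left of the bounding box.
Rectangular body: 2.4 × 6.2, A = 14.88 in², y = 3.1 in, Ī = 47.6656 in⁴.
Semicircular cap: semicircle r = 1.2, A = 2.261947 in², y = 6.709296 in, Ī = 0.227592 in⁴.
Centroid: ȳ = ΣA·y / ΣA = 3.576261 in.
Transfer each piece to the centroidal x-axis using Ī + A·d² with d = y − 3.576261:
  rectangular body: d = -0.4762607 in → contributes +51.04074 in⁴
  semicircular cap: d = 3.133035 in → contributes +22.43066 in⁴
Total I = 73.4714 in⁴.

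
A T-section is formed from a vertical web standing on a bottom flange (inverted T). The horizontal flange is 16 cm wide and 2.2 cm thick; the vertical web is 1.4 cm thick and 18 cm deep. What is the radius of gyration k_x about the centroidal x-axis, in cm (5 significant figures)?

Decompose the section into non-overlapping parts with the origin at the bottom-left of its bounding rectangle.
Flange: 16 × 2.2, A = 35.2 cm², y = 1.1 cm, Ī = 14.19733 cm⁴.
Web: 1.4 × 18, A = 25.2 cm², y = 11.2 cm, Ī = 680.4 cm⁴.
Centroid: ȳ = ΣA·y / ΣA = 5.313907 cm.
Transfer each piece to the centroidal x-axis using Ī + A·d² with d = y − 5.313907:
  flange: d = -4.213907 cm → contributes +639.2442 cm⁴
  web: d = 5.886093 cm → contributes +1553.481 cm⁴
Total I = 2192.726 cm⁴.
Radius of gyration: k = √(I/A) = √(2192.726 / 60.4) = 6.025231 cm.

k_x ≈ 6.0252 cm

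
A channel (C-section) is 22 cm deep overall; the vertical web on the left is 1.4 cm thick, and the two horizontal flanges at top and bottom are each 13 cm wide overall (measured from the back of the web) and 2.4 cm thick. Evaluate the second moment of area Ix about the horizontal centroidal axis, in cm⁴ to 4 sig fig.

Ix ≈ 6617 cm⁴

Split into non-overlapping primitives; take the origin at the lower-left of the bounding box.
Web: 1.4 × 22, A = 30.8 cm², y = 11 cm, Ī = 1242.27 cm⁴.
Top flange (beyond web): 11.6 × 2.4, A = 27.84 cm², y = 20.8 cm, Ī = 13.3632 cm⁴.
Bottom flange (beyond web): 11.6 × 2.4, A = 27.84 cm², y = 1.2 cm, Ī = 13.3632 cm⁴.
By symmetry the centroid is at mid-height, ȳ = 11 cm.
Transfer each piece to the horizontal centroidal axis using Ī + A·d² with d = y − 11:
  web: d = 0 cm → contributes +1242.27 cm⁴
  top flange (beyond web): d = 9.8 cm → contributes +2687.12 cm⁴
  bottom flange (beyond web): d = -9.8 cm → contributes +2687.12 cm⁴
Total I = 6616.5 cm⁴.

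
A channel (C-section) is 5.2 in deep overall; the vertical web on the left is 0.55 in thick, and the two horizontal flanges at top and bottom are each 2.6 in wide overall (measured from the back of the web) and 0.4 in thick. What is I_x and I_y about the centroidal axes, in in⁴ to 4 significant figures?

Split into non-overlapping primitives; take the origin at the lower-left of the bounding box.
Web: 0.55 × 5.2, A = 2.86 in², y = 2.6 in, Ī = 6.44453 in⁴.
Top flange (beyond web): 2.05 × 0.4, A = 0.82 in², y = 5 in, Ī = 0.0109333 in⁴.
Bottom flange (beyond web): 2.05 × 0.4, A = 0.82 in², y = 0.2 in, Ī = 0.0109333 in⁴.
By symmetry the centroid is at mid-height, ȳ = 2.6 in.
Transfer each piece to the centroidal x-axis using Ī + A·d² with d = y − 2.6:
  web: d = 0 in → contributes +6.44453 in⁴
  top flange (beyond web): d = 2.4 in → contributes +4.73413 in⁴
  bottom flange (beyond web): d = -2.4 in → contributes +4.73413 in⁴
Total I = 15.9128 in⁴.
For the y-axis: x̄ = 0.748778 in.
Repeating about the centroidal y-axis gives I_y = 2.40794 in⁴.

I_x ≈ 15.91 in⁴, I_y ≈ 2.408 in⁴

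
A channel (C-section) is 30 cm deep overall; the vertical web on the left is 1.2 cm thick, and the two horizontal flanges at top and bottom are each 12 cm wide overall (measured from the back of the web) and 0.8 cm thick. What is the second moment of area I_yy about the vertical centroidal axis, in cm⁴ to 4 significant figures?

I_yy ≈ 592.6 cm⁴

Treat the section as a set of non-overlapping primitives; coordinates are from the bounding-box lower-left.
Web: 1.2 × 30, A = 36 cm², x = 0.6 cm, Ī = 4.32 cm⁴.
Top flange (beyond web): 10.8 × 0.8, A = 8.64 cm², x = 6.6 cm, Ī = 83.9808 cm⁴.
Bottom flange (beyond web): 10.8 × 0.8, A = 8.64 cm², x = 6.6 cm, Ī = 83.9808 cm⁴.
Centroid: x̄ = ΣA·x / ΣA = 2.54595 cm.
Transfer each piece to the vertical centroidal axis using Ī + A·d² with d = x − 2.54595:
  web: d = -1.94595 cm → contributes +140.641 cm⁴
  top flange (beyond web): d = 4.05405 cm → contributes +225.982 cm⁴
  bottom flange (beyond web): d = 4.05405 cm → contributes +225.982 cm⁴
Total I = 592.606 cm⁴.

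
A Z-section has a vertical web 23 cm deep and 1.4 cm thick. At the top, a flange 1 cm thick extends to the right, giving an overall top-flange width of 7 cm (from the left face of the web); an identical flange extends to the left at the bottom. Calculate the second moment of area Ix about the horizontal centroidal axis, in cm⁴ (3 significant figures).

Decompose the section into non-overlapping parts with the origin at the bottom-left of its bounding rectangle.
Web: 1.4 × 23, A = 32.2 cm², y = 11.5 cm, Ī = 1419.5 cm⁴.
Top flange (beyond web): 5.6 × 1, A = 5.6 cm², y = 22.5 cm, Ī = 0.46667 cm⁴.
Bottom flange (beyond web): 5.6 × 1, A = 5.6 cm², y = 0.5 cm, Ī = 0.46667 cm⁴.
Centroid: ȳ = ΣA·y / ΣA = 11.5 cm.
Transfer each piece to the horizontal centroidal axis using Ī + A·d² with d = y − 11.5:
  web: d = 0 cm → contributes +1419.5 cm⁴
  top flange (beyond web): d = 11 cm → contributes +678.07 cm⁴
  bottom flange (beyond web): d = -11 cm → contributes +678.07 cm⁴
Total I = 2775.6 cm⁴.

Ix ≈ 2780 cm⁴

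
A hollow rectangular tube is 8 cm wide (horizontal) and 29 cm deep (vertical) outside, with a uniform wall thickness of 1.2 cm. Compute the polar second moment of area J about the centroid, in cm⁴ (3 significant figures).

Treat the section as a set of non-overlapping primitives; coordinates are from the bounding-box lower-left.
Outer rectangle: 8 × 29, A = 232 cm², y = 14.5 cm, Ī = 16 259 cm⁴.
Inner void (subtracted): 5.6 × 26.6, A = 148.96 cm², y = 14.5 cm, Ī = 8783.2 cm⁴.
By symmetry the centroid is at mid-height, ȳ = 14.5 cm.
All pieces are centred on the centroidal x-axis, so I = ΣĪ (holes subtracted) = 7476.2 cm⁴.
Repeating about the centroidal y-axis gives I_y = 848.05 cm⁴.
Polar second moment: J = I_x + I_y = 8324.2 cm⁴.

J ≈ 8320 cm⁴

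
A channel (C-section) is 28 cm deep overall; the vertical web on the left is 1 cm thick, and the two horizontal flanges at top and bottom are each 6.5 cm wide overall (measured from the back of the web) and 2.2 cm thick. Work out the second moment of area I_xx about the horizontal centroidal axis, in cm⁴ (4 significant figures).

I_xx ≈ 5866 cm⁴

Split into non-overlapping primitives; take the origin at the lower-left of the bounding box.
Web: 1 × 28, A = 28 cm², y = 14 cm, Ī = 1829.33 cm⁴.
Top flange (beyond web): 5.5 × 2.2, A = 12.1 cm², y = 26.9 cm, Ī = 4.88033 cm⁴.
Bottom flange (beyond web): 5.5 × 2.2, A = 12.1 cm², y = 1.1 cm, Ī = 4.88033 cm⁴.
By symmetry the centroid is at mid-height, ȳ = 14 cm.
Transfer each piece to the horizontal centroidal axis using Ī + A·d² with d = y − 14:
  web: d = 0 cm → contributes +1829.33 cm⁴
  top flange (beyond web): d = 12.9 cm → contributes +2018.44 cm⁴
  bottom flange (beyond web): d = -12.9 cm → contributes +2018.44 cm⁴
Total I = 5866.22 cm⁴.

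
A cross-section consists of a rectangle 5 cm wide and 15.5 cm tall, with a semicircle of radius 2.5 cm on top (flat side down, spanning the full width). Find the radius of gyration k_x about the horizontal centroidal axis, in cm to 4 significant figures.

Break the section into simple shapes (no overlaps), measuring from the bottom-left corner of the bounding box.
Rectangular body: 5 × 15.5, A = 77.5 cm², y = 7.75 cm, Ī = 1551.61 cm⁴.
Semicircular cap: semicircle r = 2.5, A = 9.81748 cm², y = 16.561 cm, Ī = 4.28738 cm⁴.
Centroid: ȳ = ΣA·y / ΣA = 8.74066 cm.
Transfer each piece to the horizontal centroidal axis using Ī + A·d² with d = y − 8.74066:
  rectangular body: d = -0.990662 cm → contributes +1627.67 cm⁴
  semicircular cap: d = 7.82037 cm → contributes +604.707 cm⁴
Total I = 2232.38 cm⁴.
Radius of gyration: k = √(I/A) = √(2232.38 / 87.3175) = 5.05631 cm.

k_x ≈ 5.056 cm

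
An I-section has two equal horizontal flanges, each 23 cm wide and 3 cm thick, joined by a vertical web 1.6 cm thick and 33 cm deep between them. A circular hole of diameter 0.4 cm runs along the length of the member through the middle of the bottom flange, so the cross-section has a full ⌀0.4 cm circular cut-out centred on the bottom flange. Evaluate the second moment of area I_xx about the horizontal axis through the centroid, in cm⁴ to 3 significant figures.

I_xx ≈ 4.96 × 10⁴ cm⁴

Break the section into simple shapes (no overlaps), measuring from the bottom-left corner of the bounding box.
Bottom flange: 23 × 3, A = 69 cm², y = 1.5 cm, Ī = 51.75 cm⁴.
Web: 1.6 × 33, A = 52.8 cm², y = 19.5 cm, Ī = 4791.6 cm⁴.
Top flange: 23 × 3, A = 69 cm², y = 37.5 cm, Ī = 51.75 cm⁴.
Hole (subtracted): ⌀0.4, A = 0.12566 cm², y = 1.5 cm, Ī = 0.0012566 cm⁴.
Centroid: ȳ = ΣA·y / ΣA = 19.512 cm.
Transfer each piece to the horizontal axis through the centroid using Ī + A·d² with d = y − 19.512:
  bottom flange: d = -18.012 cm → contributes +22 437 cm⁴
  web: d = -0.011863 cm → contributes +4791.6 cm⁴
  top flange: d = 17.988 cm → contributes +22 378 cm⁴
  hole: d = -18.012 cm → contributes −40.77 cm⁴
Total I = 49 566 cm⁴.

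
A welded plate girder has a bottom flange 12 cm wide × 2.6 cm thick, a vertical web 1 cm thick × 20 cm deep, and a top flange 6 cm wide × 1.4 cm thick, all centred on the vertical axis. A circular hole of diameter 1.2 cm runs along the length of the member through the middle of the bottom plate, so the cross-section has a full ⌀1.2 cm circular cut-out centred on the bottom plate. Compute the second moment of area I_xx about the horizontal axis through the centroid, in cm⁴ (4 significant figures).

I_xx ≈ 4419 cm⁴

Treat the section as a set of non-overlapping primitives; coordinates are from the bounding-box lower-left.
Bottom plate: 12 × 2.6, A = 31.2 cm², y = 1.3 cm, Ī = 17.576 cm⁴.
Web plate: 1 × 20, A = 20 cm², y = 12.6 cm, Ī = 666.667 cm⁴.
Top plate: 6 × 1.4, A = 8.4 cm², y = 23.3 cm, Ī = 1.372 cm⁴.
Hole (subtracted): ⌀1.2, A = 1.13097 cm², y = 1.3 cm, Ī = 0.101788 cm⁴.
Centroid: ȳ = ΣA·y / ΣA = 8.32594 cm.
Transfer each piece to the horizontal axis through the centroid using Ī + A·d² with d = y − 8.32594:
  bottom plate: d = -7.02594 cm → contributes +1557.73 cm⁴
  web plate: d = 4.27406 cm → contributes +1032.02 cm⁴
  top plate: d = 14.9741 cm → contributes +1884.84 cm⁴
  hole: d = -7.02594 cm → contributes −55.931 cm⁴
Total I = 4418.66 cm⁴.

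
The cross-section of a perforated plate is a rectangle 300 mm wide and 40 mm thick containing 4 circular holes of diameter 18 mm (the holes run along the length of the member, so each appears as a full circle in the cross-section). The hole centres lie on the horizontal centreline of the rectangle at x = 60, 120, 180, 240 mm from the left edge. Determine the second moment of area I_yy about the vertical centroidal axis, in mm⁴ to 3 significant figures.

I_yy ≈ 8.54 × 10⁷ mm⁴

Split into non-overlapping primitives; take the origin at the lower-left of the bounding box.
Plate: 300 × 40, A = 12 000 mm², x = 150 mm, Ī = 90 000 000 mm⁴.
Hole 1 (subtracted): ⌀18, A = 254.47 mm², x = 60 mm, Ī = 5 153 mm⁴.
Hole 2 (subtracted): ⌀18, A = 254.47 mm², x = 120 mm, Ī = 5 153 mm⁴.
Hole 3 (subtracted): ⌀18, A = 254.47 mm², x = 180 mm, Ī = 5 153 mm⁴.
Hole 4 (subtracted): ⌀18, A = 254.47 mm², x = 240 mm, Ī = 5 153 mm⁴.
By symmetry the centroid is at mid-width, x̄ = 150 mm.
Transfer each piece to the vertical centroidal axis using Ī + A·d² with d = x − 150:
  plate: d = 0 mm → contributes +90 000 000 mm⁴
  hole 1: d = -90 mm → contributes −2 066 352 mm⁴
  hole 2: d = -30 mm → contributes −234 175 mm⁴
  hole 3: d = 30 mm → contributes −234 175 mm⁴
  hole 4: d = 90 mm → contributes −2 066 352 mm⁴
Total I = 85 398 946 mm⁴.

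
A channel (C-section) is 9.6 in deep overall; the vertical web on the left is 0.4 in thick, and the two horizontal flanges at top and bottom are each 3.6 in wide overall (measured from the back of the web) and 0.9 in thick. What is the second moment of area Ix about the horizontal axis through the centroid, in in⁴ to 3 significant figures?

Decompose the section into non-overlapping parts with the origin at the bottom-left of its bounding rectangle.
Web: 0.4 × 9.6, A = 3.84 in², y = 4.8 in, Ī = 29.491 in⁴.
Top flange (beyond web): 3.2 × 0.9, A = 2.88 in², y = 9.15 in, Ī = 0.1944 in⁴.
Bottom flange (beyond web): 3.2 × 0.9, A = 2.88 in², y = 0.45 in, Ī = 0.1944 in⁴.
By symmetry the centroid is at mid-height, ȳ = 4.8 in.
Transfer each piece to the horizontal axis through the centroid using Ī + A·d² with d = y − 4.8:
  web: d = 0 in → contributes +29.491 in⁴
  top flange (beyond web): d = 4.35 in → contributes +54.691 in⁴
  bottom flange (beyond web): d = -4.35 in → contributes +54.691 in⁴
Total I = 138.87 in⁴.

Ix ≈ 139 in⁴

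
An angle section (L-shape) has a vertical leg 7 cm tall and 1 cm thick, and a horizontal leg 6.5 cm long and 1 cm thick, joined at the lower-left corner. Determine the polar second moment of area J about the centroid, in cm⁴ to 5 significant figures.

Break the section into simple shapes (no overlaps), measuring from the bottom-left corner of the bounding box.
Vertical leg: 1 × 7, A = 7 cm², y = 3.5 cm, Ī = 28.58333 cm⁴.
Horizontal leg (remainder): 5.5 × 1, A = 5.5 cm², y = 0.5 cm, Ī = 0.4583333 cm⁴.
Centroid: ȳ = ΣA·y / ΣA = 2.18 cm.
Transfer each piece to the centroidal x-axis using Ī + A·d² with d = y − 2.18:
  vertical leg: d = 1.32 cm → contributes +40.78013 cm⁴
  horizontal leg (remainder): d = -1.68 cm → contributes +15.98153 cm⁴
Total I = 56.76167 cm⁴.
For the y-axis: x̄ = 1.93 cm.
Repeating about the centroidal y-axis gives I_y = 46.98042 cm⁴.
Polar second moment: J = I_x + I_y = 103.7421 cm⁴.

J ≈ 103.74 cm⁴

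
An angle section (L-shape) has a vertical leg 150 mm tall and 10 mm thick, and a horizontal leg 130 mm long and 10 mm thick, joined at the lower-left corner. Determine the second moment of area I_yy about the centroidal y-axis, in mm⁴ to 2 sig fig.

Split into non-overlapping primitives; take the origin at the lower-left of the bounding box.
Vertical leg: 10 × 150, A = 1 500 mm², x = 5 mm, Ī = 12 500 mm⁴.
Horizontal leg (remainder): 120 × 10, A = 1 200 mm², x = 70 mm, Ī = 1 440 000 mm⁴.
Centroid: x̄ = ΣA·x / ΣA = 33.89 mm.
Transfer each piece to the centroidal y-axis using Ī + A·d² with d = x − 33.89:
  vertical leg: d = -28.89 mm → contributes +1 264 352 mm⁴
  horizontal leg (remainder): d = 36.11 mm → contributes +3 004 815 mm⁴
Total I = 4 269 167 mm⁴.

I_yy ≈ 4.3 × 10⁶ mm⁴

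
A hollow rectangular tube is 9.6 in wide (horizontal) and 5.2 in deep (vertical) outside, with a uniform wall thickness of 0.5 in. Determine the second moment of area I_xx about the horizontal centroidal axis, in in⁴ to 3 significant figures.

I_xx ≈ 59.4 in⁴

Decompose the section into non-overlapping parts with the origin at the bottom-left of its bounding rectangle.
Outer rectangle: 9.6 × 5.2, A = 49.92 in², y = 2.6 in, Ī = 112.49 in⁴.
Inner void (subtracted): 8.6 × 4.2, A = 36.12 in², y = 2.6 in, Ī = 53.096 in⁴.
By symmetry the centroid is at mid-height, ȳ = 2.6 in.
All pieces are centred on the horizontal centroidal axis, so I = ΣĪ (holes subtracted) = 59.39 in⁴.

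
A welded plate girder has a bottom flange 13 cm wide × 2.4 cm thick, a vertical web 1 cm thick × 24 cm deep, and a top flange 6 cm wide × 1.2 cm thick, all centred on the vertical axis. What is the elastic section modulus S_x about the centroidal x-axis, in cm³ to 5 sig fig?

S_x ≈ 332.20 cm³

Treat the section as a set of non-overlapping primitives; coordinates are from the bounding-box lower-left.
Bottom plate: 13 × 2.4, A = 31.2 cm², y = 1.2 cm, Ī = 14.976 cm⁴.
Web plate: 1 × 24, A = 24 cm², y = 14.4 cm, Ī = 1 152 cm⁴.
Top plate: 6 × 1.2, A = 7.2 cm², y = 27 cm, Ī = 0.864 cm⁴.
Centroid: ȳ = ΣA·y / ΣA = 9.253846 cm.
Transfer each piece to the centroidal x-axis using Ī + A·d² with d = y − 9.253846:
  bottom plate: d = -8.053846 cm → contributes +2038.746 cm⁴
  web plate: d = 5.146154 cm → contributes +1787.59 cm⁴
  top plate: d = 17.74615 cm → contributes +2268.331 cm⁴
Total I = 6094.667 cm⁴.
Extreme fibre distance c = 18.34615 cm; S = I/c = 332.2041 cm³.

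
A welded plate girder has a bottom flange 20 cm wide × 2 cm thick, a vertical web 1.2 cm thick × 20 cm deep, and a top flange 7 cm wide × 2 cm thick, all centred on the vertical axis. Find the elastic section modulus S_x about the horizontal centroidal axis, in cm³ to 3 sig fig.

Decompose the section into non-overlapping parts with the origin at the bottom-left of its bounding rectangle.
Bottom plate: 20 × 2, A = 40 cm², y = 1 cm, Ī = 13.333 cm⁴.
Web plate: 1.2 × 20, A = 24 cm², y = 12 cm, Ī = 800 cm⁴.
Top plate: 7 × 2, A = 14 cm², y = 23 cm, Ī = 4.6667 cm⁴.
Centroid: ȳ = ΣA·y / ΣA = 8.3333 cm.
Transfer each piece to the horizontal centroidal axis using Ī + A·d² with d = y − 8.3333:
  bottom plate: d = -7.3333 cm → contributes +2164.4 cm⁴
  web plate: d = 3.6667 cm → contributes +1122.7 cm⁴
  top plate: d = 14.667 cm → contributes +3016.2 cm⁴
Total I = 6303.3 cm⁴.
Extreme fibre distance c = 15.667 cm; S = I/c = 402.34 cm³.

S_x ≈ 402 cm³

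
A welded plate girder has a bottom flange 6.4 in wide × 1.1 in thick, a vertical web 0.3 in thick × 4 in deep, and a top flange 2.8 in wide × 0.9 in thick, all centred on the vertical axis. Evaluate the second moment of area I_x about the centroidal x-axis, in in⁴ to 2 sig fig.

Break the section into simple shapes (no overlaps), measuring from the bottom-left corner of the bounding box.
Bottom plate: 6.4 × 1.1, A = 7.04 in², y = 0.55 in, Ī = 0.7099 in⁴.
Web plate: 0.3 × 4, A = 1.2 in², y = 3.1 in, Ī = 1.6 in⁴.
Top plate: 2.8 × 0.9, A = 2.52 in², y = 5.55 in, Ī = 0.1701 in⁴.
Centroid: ȳ = ΣA·y / ΣA = 2.005 in.
Transfer each piece to the centroidal x-axis using Ī + A·d² with d = y − 2.005:
  bottom plate: d = -1.455 in → contributes +15.62 in⁴
  web plate: d = 1.095 in → contributes +3.038 in⁴
  top plate: d = 3.545 in → contributes +31.83 in⁴
Total I = 50.49 in⁴.

I_x ≈ 50 in⁴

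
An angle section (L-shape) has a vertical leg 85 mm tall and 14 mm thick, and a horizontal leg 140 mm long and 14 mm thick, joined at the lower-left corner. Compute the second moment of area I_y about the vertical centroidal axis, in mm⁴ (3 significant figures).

I_y ≈ 5.84 × 10⁶ mm⁴

Split into non-overlapping primitives; take the origin at the lower-left of the bounding box.
Vertical leg: 14 × 85, A = 1 190 mm², x = 7 mm, Ī = 19 437 mm⁴.
Horizontal leg (remainder): 126 × 14, A = 1 764 mm², x = 77 mm, Ī = 2 333 772 mm⁴.
Centroid: x̄ = ΣA·x / ΣA = 48.801 mm.
Transfer each piece to the vertical centroidal axis using Ī + A·d² with d = x − 48.801:
  vertical leg: d = -41.801 mm → contributes +2 098 747 mm⁴
  horizontal leg (remainder): d = 28.199 mm → contributes +3 736 481 mm⁴
Total I = 5 835 228 mm⁴.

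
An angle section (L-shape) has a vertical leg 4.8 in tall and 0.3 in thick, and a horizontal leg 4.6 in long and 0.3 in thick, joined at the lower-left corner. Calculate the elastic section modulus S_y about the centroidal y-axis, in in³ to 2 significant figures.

S_y ≈ 1.7 in³

Split into non-overlapping primitives; take the origin at the lower-left of the bounding box.
Vertical leg: 0.3 × 4.8, A = 1.44 in², x = 0.15 in, Ī = 0.0108 in⁴.
Horizontal leg (remainder): 4.3 × 0.3, A = 1.29 in², x = 2.45 in, Ī = 1.988 in⁴.
Centroid: x̄ = ΣA·x / ΣA = 1.237 in.
Transfer each piece to the centroidal y-axis using Ī + A·d² with d = x − 1.237:
  vertical leg: d = -1.087 in → contributes +1.712 in⁴
  horizontal leg (remainder): d = 1.213 in → contributes +3.886 in⁴
Total I = 5.598 in⁴.
Extreme fibre distance c = 3.363 in; S = I/c = 1.664 in³.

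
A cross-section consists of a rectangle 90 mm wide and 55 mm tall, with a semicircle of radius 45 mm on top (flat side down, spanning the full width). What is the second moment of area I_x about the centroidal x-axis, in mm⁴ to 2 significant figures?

Decompose the section into non-overlapping parts with the origin at the bottom-left of its bounding rectangle.
Rectangular body: 90 × 55, A = 4 950 mm², y = 27.5 mm, Ī = 1 247 813 mm⁴.
Semicircular cap: semicircle r = 45, A = 3 181 mm², y = 74.1 mm, Ī = 450 072 mm⁴.
Centroid: ȳ = ΣA·y / ΣA = 45.73 mm.
Transfer each piece to the centroidal x-axis using Ī + A·d² with d = y − 45.73:
  rectangular body: d = -18.23 mm → contributes +2 892 818 mm⁴
  semicircular cap: d = 28.37 mm → contributes +3 010 000 mm⁴
Total I = 5 902 818 mm⁴.

I_x ≈ 5.9 × 10⁶ mm⁴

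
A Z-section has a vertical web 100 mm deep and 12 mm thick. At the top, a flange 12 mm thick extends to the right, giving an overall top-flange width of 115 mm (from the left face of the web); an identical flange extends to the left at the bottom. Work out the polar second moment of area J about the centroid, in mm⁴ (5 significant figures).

Split into non-overlapping primitives; take the origin at the lower-left of the bounding box.
Web: 12 × 100, A = 1 200 mm², y = 50 mm, Ī = 1 000 000 mm⁴.
Top flange (beyond web): 103 × 12, A = 1 236 mm², y = 94 mm, Ī = 14 832 mm⁴.
Bottom flange (beyond web): 103 × 12, A = 1 236 mm², y = 6 mm, Ī = 14 832 mm⁴.
Centroid: ȳ = ΣA·y / ΣA = 50 mm.
Transfer each piece to the centroidal x-axis using Ī + A·d² with d = y − 50:
  web: d = 0 mm → contributes +1 000 000 mm⁴
  top flange (beyond web): d = 44 mm → contributes +2 407 728 mm⁴
  bottom flange (beyond web): d = -44 mm → contributes +2 407 728 mm⁴
Total I = 5 815 456 mm⁴.
For the y-axis: x̄ = 109 mm.
Repeating about the centroidal y-axis gives I_y = 10 372 904 mm⁴.
Polar second moment: J = I_x + I_y = 16 188 360 mm⁴.

J ≈ 1.6188 × 10⁷ mm⁴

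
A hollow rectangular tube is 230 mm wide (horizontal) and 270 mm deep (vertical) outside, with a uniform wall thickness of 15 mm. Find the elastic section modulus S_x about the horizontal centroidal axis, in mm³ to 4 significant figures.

Split into non-overlapping primitives; take the origin at the lower-left of the bounding box.
Outer rectangle: 230 × 270, A = 62 100 mm², y = 135 mm, Ī = 377 257 500 mm⁴.
Inner void (subtracted): 200 × 240, A = 48 000 mm², y = 135 mm, Ī = 230 400 000 mm⁴.
By symmetry the centroid is at mid-height, ȳ = 135 mm.
All pieces are centred on the horizontal centroidal axis, so I = ΣĪ (holes subtracted) = 146 857 500 mm⁴.
Extreme fibre distance c = 135 mm; S = I/c = 1 087 833 mm³.

S_x ≈ 1.088 × 10⁶ mm³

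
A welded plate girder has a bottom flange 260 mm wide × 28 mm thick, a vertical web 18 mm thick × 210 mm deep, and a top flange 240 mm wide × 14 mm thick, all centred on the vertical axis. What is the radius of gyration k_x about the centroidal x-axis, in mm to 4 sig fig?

k_x ≈ 99.59 mm

Split into non-overlapping primitives; take the origin at the lower-left of the bounding box.
Bottom plate: 260 × 28, A = 7 280 mm², y = 14 mm, Ī = 475 627 mm⁴.
Web plate: 18 × 210, A = 3 780 mm², y = 133 mm, Ī = 13 891 500 mm⁴.
Top plate: 240 × 14, A = 3 360 mm², y = 245 mm, Ī = 54 880 mm⁴.
Centroid: ȳ = ΣA·y / ΣA = 99.0194 mm.
Transfer each piece to the centroidal x-axis using Ī + A·d² with d = y − 99.0194:
  bottom plate: d = -85.0194 mm → contributes +53 097 660 mm⁴
  web plate: d = 33.9806 mm → contributes +18 256 190 mm⁴
  top plate: d = 145.981 mm → contributes +71 657 590 mm⁴
Total I = 143 011 441 mm⁴.
Radius of gyration: k = √(I/A) = √(143 011 441 / 14 420) = 99.587 mm.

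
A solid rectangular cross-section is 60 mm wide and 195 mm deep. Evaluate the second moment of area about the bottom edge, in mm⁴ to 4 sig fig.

I_base ≈ 1.483 × 10⁸ mm⁴

The section: 60 × 195, A = 11 700 mm², y = 97.5 mm, Ī = 37 074 375 mm⁴.
Transfer it to a horizontal axis along the bottom face using Ī + A·d² with d = y − 0:
  the section: d = 97.5 mm → contributes +148 297 500 mm⁴
Total I = 148 297 500 mm⁴.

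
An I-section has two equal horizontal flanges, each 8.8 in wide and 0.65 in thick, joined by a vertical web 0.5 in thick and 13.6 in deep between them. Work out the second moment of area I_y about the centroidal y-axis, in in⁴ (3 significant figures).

Split into non-overlapping primitives; take the origin at the lower-left of the bounding box.
Bottom flange: 8.8 × 0.65, A = 5.72 in², x = 4.4 in, Ī = 36.913 in⁴.
Web: 0.5 × 13.6, A = 6.8 in², x = 4.4 in, Ī = 0.14167 in⁴.
Top flange: 8.8 × 0.65, A = 5.72 in², x = 4.4 in, Ī = 36.913 in⁴.
By symmetry the centroid is at mid-width, x̄ = 4.4 in.
All pieces are centred on the centroidal y-axis, so I = ΣĪ = 73.968 in⁴.

I_y ≈ 74.0 in⁴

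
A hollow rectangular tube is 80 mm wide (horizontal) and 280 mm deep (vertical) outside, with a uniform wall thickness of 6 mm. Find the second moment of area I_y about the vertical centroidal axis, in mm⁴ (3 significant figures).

I_y ≈ 4.92 × 10⁶ mm⁴

Split into non-overlapping primitives; take the origin at the lower-left of the bounding box.
Outer rectangle: 80 × 280, A = 22 400 mm², x = 40 mm, Ī = 11 946 667 mm⁴.
Inner void (subtracted): 68 × 268, A = 18 224 mm², x = 40 mm, Ī = 7 022 315 mm⁴.
By symmetry the centroid is at mid-width, x̄ = 40 mm.
All pieces are centred on the vertical centroidal axis, so I = ΣĪ (holes subtracted) = 4 924 352 mm⁴.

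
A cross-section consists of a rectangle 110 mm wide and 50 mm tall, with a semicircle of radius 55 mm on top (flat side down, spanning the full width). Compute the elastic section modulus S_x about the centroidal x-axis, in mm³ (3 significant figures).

Decompose the section into non-overlapping parts with the origin at the bottom-left of its bounding rectangle.
Rectangular body: 110 × 50, A = 5 500 mm², y = 25 mm, Ī = 1 145 833 mm⁴.
Semicircular cap: semicircle r = 55, A = 4751.7 mm², y = 73.343 mm, Ī = 1 004 345 mm⁴.
Centroid: ȳ = ΣA·y / ΣA = 47.407 mm.
Transfer each piece to the centroidal x-axis using Ī + A·d² with d = y − 47.407:
  rectangular body: d = -22.407 mm → contributes +3 907 220 mm⁴
  semicircular cap: d = 25.936 mm → contributes +4 200 623 mm⁴
Total I = 8 107 843 mm⁴.
Extreme fibre distance c = 57.593 mm; S = I/c = 140 778 mm³.

S_x ≈ 1.41 × 10⁵ mm³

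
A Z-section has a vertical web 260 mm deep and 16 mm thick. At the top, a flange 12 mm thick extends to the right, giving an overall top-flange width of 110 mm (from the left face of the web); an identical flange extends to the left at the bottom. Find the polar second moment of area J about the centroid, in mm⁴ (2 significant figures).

Split into non-overlapping primitives; take the origin at the lower-left of the bounding box.
Web: 16 × 260, A = 4 160 mm², y = 130 mm, Ī = 23 434 667 mm⁴.
Top flange (beyond web): 94 × 12, A = 1 128 mm², y = 254 mm, Ī = 13 536 mm⁴.
Bottom flange (beyond web): 94 × 12, A = 1 128 mm², y = 6 mm, Ī = 13 536 mm⁴.
Centroid: ȳ = ΣA·y / ΣA = 130 mm.
Transfer each piece to the centroidal x-axis using Ī + A·d² with d = y − 130:
  web: d = 0 mm → contributes +23 434 667 mm⁴
  top flange (beyond web): d = 124 mm → contributes +17 357 664 mm⁴
  bottom flange (beyond web): d = -124 mm → contributes +17 357 664 mm⁴
Total I = 58 149 995 mm⁴.
For the y-axis: x̄ = 102 mm.
Repeating about the centroidal y-axis gives I_y = 8 574 315 mm⁴.
Polar second moment: J = I_x + I_y = 66 724 309 mm⁴.

J ≈ 6.7 × 10⁷ mm⁴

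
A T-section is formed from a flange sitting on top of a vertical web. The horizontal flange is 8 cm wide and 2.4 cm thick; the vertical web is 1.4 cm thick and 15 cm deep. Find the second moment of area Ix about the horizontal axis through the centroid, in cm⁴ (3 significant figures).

Ix ≈ 1160 cm⁴

Decompose the section into non-overlapping parts with the origin at the bottom-left of its bounding rectangle.
Flange: 8 × 2.4, A = 19.2 cm², y = 16.2 cm, Ī = 9.216 cm⁴.
Web: 1.4 × 15, A = 21 cm², y = 7.5 cm, Ī = 393.75 cm⁴.
Centroid: ȳ = ΣA·y / ΣA = 11.655 cm.
Transfer each piece to the horizontal axis through the centroid using Ī + A·d² with d = y − 11.655:
  flange: d = 4.5448 cm → contributes +405.79 cm⁴
  web: d = -4.1552 cm → contributes +756.33 cm⁴
Total I = 1162.1 cm⁴.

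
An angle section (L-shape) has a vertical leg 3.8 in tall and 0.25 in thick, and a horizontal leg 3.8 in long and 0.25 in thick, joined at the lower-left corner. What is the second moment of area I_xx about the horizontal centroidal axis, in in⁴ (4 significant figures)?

Split into non-overlapping primitives; take the origin at the lower-left of the bounding box.
Vertical leg: 0.25 × 3.8, A = 0.95 in², y = 1.9 in, Ī = 1.14317 in⁴.
Horizontal leg (remainder): 3.55 × 0.25, A = 0.8875 in², y = 0.125 in, Ī = 0.0046224 in⁴.
Centroid: ȳ = ΣA·y / ΣA = 1.04269 in.
Transfer each piece to the horizontal centroidal axis using Ī + A·d² with d = y − 1.04269:
  vertical leg: d = 0.857313 in → contributes +1.8414 in⁴
  horizontal leg (remainder): d = -0.917687 in → contributes +0.75203 in⁴
Total I = 2.59343 in⁴.

I_xx ≈ 2.593 in⁴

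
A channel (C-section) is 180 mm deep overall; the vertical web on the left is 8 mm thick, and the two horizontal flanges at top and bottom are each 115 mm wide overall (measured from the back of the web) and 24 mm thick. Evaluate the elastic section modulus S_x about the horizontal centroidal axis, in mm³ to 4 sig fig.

S_x ≈ 3.931 × 10⁵ mm³

Split into non-overlapping primitives; take the origin at the lower-left of the bounding box.
Web: 8 × 180, A = 1 440 mm², y = 90 mm, Ī = 3 888 000 mm⁴.
Top flange (beyond web): 107 × 24, A = 2 568 mm², y = 168 mm, Ī = 123 264 mm⁴.
Bottom flange (beyond web): 107 × 24, A = 2 568 mm², y = 12 mm, Ī = 123 264 mm⁴.
By symmetry the centroid is at mid-height, ȳ = 90 mm.
Transfer each piece to the horizontal centroidal axis using Ī + A·d² with d = y − 90:
  web: d = 0 mm → contributes +3 888 000 mm⁴
  top flange (beyond web): d = 78 mm → contributes +15 746 976 mm⁴
  bottom flange (beyond web): d = -78 mm → contributes +15 746 976 mm⁴
Total I = 35 381 952 mm⁴.
Extreme fibre distance c = 90 mm; S = I/c = 393 133 mm³.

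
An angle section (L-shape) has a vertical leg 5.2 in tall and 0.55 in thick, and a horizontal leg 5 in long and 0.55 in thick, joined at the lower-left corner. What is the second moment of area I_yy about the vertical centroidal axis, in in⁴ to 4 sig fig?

Decompose the section into non-overlapping parts with the origin at the bottom-left of its bounding rectangle.
Vertical leg: 0.55 × 5.2, A = 2.86 in², x = 0.275 in, Ī = 0.0720958 in⁴.
Horizontal leg (remainder): 4.45 × 0.55, A = 2.4475 in², x = 2.775 in, Ī = 4.03888 in⁴.
Centroid: x̄ = ΣA·x / ΣA = 1.42785 in.
Transfer each piece to the vertical centroidal axis using Ī + A·d² with d = x − 1.42785:
  vertical leg: d = -1.15285 in → contributes +3.87321 in⁴
  horizontal leg (remainder): d = 1.34715 in → contributes +8.48064 in⁴
Total I = 12.3539 in⁴.

I_yy ≈ 12.35 in⁴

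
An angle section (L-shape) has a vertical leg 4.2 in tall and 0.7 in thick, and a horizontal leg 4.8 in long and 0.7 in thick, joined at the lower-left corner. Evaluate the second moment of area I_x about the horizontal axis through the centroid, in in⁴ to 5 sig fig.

I_x ≈ 8.8866 in⁴

Decompose the section into non-overlapping parts with the origin at the bottom-left of its bounding rectangle.
Vertical leg: 0.7 × 4.2, A = 2.94 in², y = 2.1 in, Ī = 4.3218 in⁴.
Horizontal leg (remainder): 4.1 × 0.7, A = 2.87 in², y = 0.35 in, Ī = 0.1171917 in⁴.
Centroid: ȳ = ΣA·y / ΣA = 1.235542 in.
Transfer each piece to the horizontal axis through the centroid using Ī + A·d² with d = y − 1.235542:
  vertical leg: d = 0.8644578 in → contributes +6.518825 in⁴
  horizontal leg (remainder): d = -0.8855422 in → contributes +2.367802 in⁴
Total I = 8.886627 in⁴.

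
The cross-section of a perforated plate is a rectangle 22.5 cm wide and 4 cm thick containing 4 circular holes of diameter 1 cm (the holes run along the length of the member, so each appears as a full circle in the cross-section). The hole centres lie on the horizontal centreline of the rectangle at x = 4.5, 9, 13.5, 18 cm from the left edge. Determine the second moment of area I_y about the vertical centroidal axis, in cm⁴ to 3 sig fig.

I_y ≈ 3720 cm⁴

Decompose the section into non-overlapping parts with the origin at the bottom-left of its bounding rectangle.
Plate: 22.5 × 4, A = 90 cm², x = 11.25 cm, Ī = 3796.9 cm⁴.
Hole 1 (subtracted): ⌀1, A = 0.7854 cm², x = 4.5 cm, Ī = 0.049087 cm⁴.
Hole 2 (subtracted): ⌀1, A = 0.7854 cm², x = 9 cm, Ī = 0.049087 cm⁴.
Hole 3 (subtracted): ⌀1, A = 0.7854 cm², x = 13.5 cm, Ī = 0.049087 cm⁴.
Hole 4 (subtracted): ⌀1, A = 0.7854 cm², x = 18 cm, Ī = 0.049087 cm⁴.
By symmetry the centroid is at mid-width, x̄ = 11.25 cm.
Transfer each piece to the vertical centroidal axis using Ī + A·d² with d = x − 11.25:
  plate: d = 0 cm → contributes +3796.9 cm⁴
  hole 1: d = -6.75 cm → contributes −35.834 cm⁴
  hole 2: d = -2.25 cm → contributes −4.0252 cm⁴
  hole 3: d = 2.25 cm → contributes −4.0252 cm⁴
  hole 4: d = 6.75 cm → contributes −35.834 cm⁴
Total I = 3717.2 cm⁴.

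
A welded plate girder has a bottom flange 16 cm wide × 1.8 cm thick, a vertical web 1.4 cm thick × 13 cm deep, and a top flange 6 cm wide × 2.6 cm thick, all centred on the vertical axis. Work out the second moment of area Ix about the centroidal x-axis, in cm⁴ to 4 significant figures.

Ix ≈ 2666 cm⁴

Break the section into simple shapes (no overlaps), measuring from the bottom-left corner of the bounding box.
Bottom plate: 16 × 1.8, A = 28.8 cm², y = 0.9 cm, Ī = 7.776 cm⁴.
Web plate: 1.4 × 13, A = 18.2 cm², y = 8.3 cm, Ī = 256.317 cm⁴.
Top plate: 6 × 2.6, A = 15.6 cm², y = 16.1 cm, Ī = 8.788 cm⁴.
Centroid: ȳ = ΣA·y / ΣA = 6.8393 cm.
Transfer each piece to the centroidal x-axis using Ī + A·d² with d = y − 6.8393:
  bottom plate: d = -5.9393 cm → contributes +1023.7 cm⁴
  web plate: d = 1.4607 cm → contributes +295.149 cm⁴
  top plate: d = 9.2607 cm → contributes +1346.65 cm⁴
Total I = 2665.51 cm⁴.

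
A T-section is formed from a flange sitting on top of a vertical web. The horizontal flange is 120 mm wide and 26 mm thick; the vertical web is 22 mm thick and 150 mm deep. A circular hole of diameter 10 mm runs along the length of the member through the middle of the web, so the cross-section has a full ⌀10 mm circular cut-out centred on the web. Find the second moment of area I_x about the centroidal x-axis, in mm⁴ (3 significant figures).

Decompose the section into non-overlapping parts with the origin at the bottom-left of its bounding rectangle.
Flange: 120 × 26, A = 3 120 mm², y = 163 mm, Ī = 175 760 mm⁴.
Web: 22 × 150, A = 3 300 mm², y = 75 mm, Ī = 6 187 500 mm⁴.
Hole (subtracted): ⌀10, A = 78.54 mm², y = 75 mm, Ī = 490.87 mm⁴.
Centroid: ȳ = ΣA·y / ΣA = 118.3 mm.
Transfer each piece to the centroidal x-axis using Ī + A·d² with d = y − 118.3:
  flange: d = 44.704 mm → contributes +6 410 910 mm⁴
  web: d = -43.296 mm → contributes +12 373 500 mm⁴
  hole: d = -43.296 mm → contributes −147 717 mm⁴
Total I = 18 636 693 mm⁴.

I_x ≈ 1.86 × 10⁷ mm⁴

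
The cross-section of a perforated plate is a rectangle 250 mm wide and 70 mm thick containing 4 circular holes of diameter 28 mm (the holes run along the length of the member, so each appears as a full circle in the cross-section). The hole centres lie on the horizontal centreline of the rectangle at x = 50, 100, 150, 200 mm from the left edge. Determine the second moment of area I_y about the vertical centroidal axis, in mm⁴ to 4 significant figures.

Treat the section as a set of non-overlapping primitives; coordinates are from the bounding-box lower-left.
Plate: 250 × 70, A = 17 500 mm², x = 125 mm, Ī = 91 145 833 mm⁴.
Hole 1 (subtracted): ⌀28, A = 615.752 mm², x = 50 mm, Ī = 30171.9 mm⁴.
Hole 2 (subtracted): ⌀28, A = 615.752 mm², x = 100 mm, Ī = 30171.9 mm⁴.
Hole 3 (subtracted): ⌀28, A = 615.752 mm², x = 150 mm, Ī = 30171.9 mm⁴.
Hole 4 (subtracted): ⌀28, A = 615.752 mm², x = 200 mm, Ī = 30171.9 mm⁴.
By symmetry the centroid is at mid-width, x̄ = 125 mm.
Transfer each piece to the vertical centroidal axis using Ī + A·d² with d = x − 125:
  plate: d = 0 mm → contributes +91 145 833 mm⁴
  hole 1: d = -75 mm → contributes −3 493 778 mm⁴
  hole 2: d = -25 mm → contributes −415 017 mm⁴
  hole 3: d = 25 mm → contributes −415 017 mm⁴
  hole 4: d = 75 mm → contributes −3 493 778 mm⁴
Total I = 83 328 244 mm⁴.

I_y ≈ 8.333 × 10⁷ mm⁴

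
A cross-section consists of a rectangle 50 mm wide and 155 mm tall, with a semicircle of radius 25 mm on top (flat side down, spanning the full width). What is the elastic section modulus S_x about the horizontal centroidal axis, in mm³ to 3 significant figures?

S_x ≈ 2.41 × 10⁵ mm³

Break the section into simple shapes (no overlaps), measuring from the bottom-left corner of the bounding box.
Rectangular body: 50 × 155, A = 7 750 mm², y = 77.5 mm, Ī = 15 516 146 mm⁴.
Semicircular cap: semicircle r = 25, A = 981.75 mm², y = 165.61 mm, Ī = 42 874 mm⁴.
Centroid: ȳ = ΣA·y / ΣA = 87.407 mm.
Transfer each piece to the horizontal centroidal axis using Ī + A·d² with d = y − 87.407:
  rectangular body: d = -9.9066 mm → contributes +16 276 740 mm⁴
  semicircular cap: d = 78.204 mm → contributes +6 047 066 mm⁴
Total I = 22 323 806 mm⁴.
Extreme fibre distance c = 92.593 mm; S = I/c = 241 095 mm³.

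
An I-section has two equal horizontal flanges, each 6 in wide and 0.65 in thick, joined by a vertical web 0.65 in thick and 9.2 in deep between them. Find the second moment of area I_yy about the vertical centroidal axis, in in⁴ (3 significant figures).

Decompose the section into non-overlapping parts with the origin at the bottom-left of its bounding rectangle.
Bottom flange: 6 × 0.65, A = 3.9 in², x = 3 in, Ī = 11.7 in⁴.
Web: 0.65 × 9.2, A = 5.98 in², x = 3 in, Ī = 0.21055 in⁴.
Top flange: 6 × 0.65, A = 3.9 in², x = 3 in, Ī = 11.7 in⁴.
By symmetry the centroid is at mid-width, x̄ = 3 in.
All pieces are centred on the vertical centroidal axis, so I = ΣĪ = 23.611 in⁴.

I_yy ≈ 23.6 in⁴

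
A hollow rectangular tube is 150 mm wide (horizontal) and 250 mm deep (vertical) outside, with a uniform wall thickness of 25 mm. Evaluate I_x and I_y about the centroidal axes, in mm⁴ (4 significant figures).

Split into non-overlapping primitives; take the origin at the lower-left of the bounding box.
Outer rectangle: 150 × 250, A = 37 500 mm², y = 125 mm, Ī = 195 312 500 mm⁴.
Inner void (subtracted): 100 × 200, A = 20 000 mm², y = 125 mm, Ī = 66 666 667 mm⁴.
By symmetry the centroid is at mid-height, ȳ = 125 mm.
All pieces are centred on the centroidal x-axis, so I = ΣĪ (holes subtracted) = 128 645 833 mm⁴.
Repeating about the centroidal y-axis gives I_y = 53 645 833 mm⁴.

I_x ≈ 1.286 × 10⁸ mm⁴, I_y ≈ 5.365 × 10⁷ mm⁴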